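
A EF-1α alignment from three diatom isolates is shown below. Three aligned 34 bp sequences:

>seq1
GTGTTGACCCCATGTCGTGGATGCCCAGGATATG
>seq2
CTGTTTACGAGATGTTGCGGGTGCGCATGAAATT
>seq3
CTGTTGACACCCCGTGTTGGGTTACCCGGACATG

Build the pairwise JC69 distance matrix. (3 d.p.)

seq1–seq2: 12/34 sites differ → p ≈ 0.352941, d = −0.75 ln(1 − 0.470588) = 0.476991 ≈ 0.477.
seq1–seq3: 11/34 sites differ → p ≈ 0.323529, d = −0.75 ln(1 − 0.431372) = 0.423397 ≈ 0.423.
seq2–seq3: 16/34 sites differ → p ≈ 0.470588, d = −0.75 ln(1 − 0.627451) = 0.740540 ≈ 0.741.

d(seq1,seq2) = 0.477, d(seq1,seq3) = 0.423, d(seq2,seq3) = 0.741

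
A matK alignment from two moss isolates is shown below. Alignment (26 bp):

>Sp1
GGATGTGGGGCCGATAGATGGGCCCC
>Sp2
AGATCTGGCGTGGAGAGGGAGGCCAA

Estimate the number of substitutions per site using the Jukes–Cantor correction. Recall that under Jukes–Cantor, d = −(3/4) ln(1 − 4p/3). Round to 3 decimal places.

0.623

The sequences differ at 11 of 26 sites, so p = 11/26 ≈ 0.423077.
d = −(3/4) ln(1 − 4p/3) = −0.75 ln(1 − 0.564103) = −0.75 ln(0.435897)
  = −0.75 × (-0.830349) = 0.622762 substitutions/site.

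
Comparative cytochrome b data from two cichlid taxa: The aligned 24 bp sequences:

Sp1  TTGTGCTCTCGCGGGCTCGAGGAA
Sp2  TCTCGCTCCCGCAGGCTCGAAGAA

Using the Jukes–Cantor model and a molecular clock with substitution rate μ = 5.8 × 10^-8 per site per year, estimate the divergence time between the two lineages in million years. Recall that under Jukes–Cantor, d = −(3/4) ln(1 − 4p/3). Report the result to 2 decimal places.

The sequences differ at 6 of 24 sites (2, 3, 4, 9, 13, 21), so p = 6/24 = 0.25.
d = −(3/4) ln(1 − 4p/3) = −0.75 ln(1 − 0.333333) = −0.75 ln(0.666667)
  = −0.75 × (-0.405465) = 0.304099 substitutions/site.
Under a molecular clock d = 2μt, so t = d/(2μ) = 0.304099 / (2 × 5.8 × 10^-8) = 2.62 million years.

2.62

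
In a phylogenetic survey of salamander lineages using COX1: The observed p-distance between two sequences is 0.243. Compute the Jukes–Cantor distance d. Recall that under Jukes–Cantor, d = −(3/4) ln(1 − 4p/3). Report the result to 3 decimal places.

0.294

d = −(3/4) ln(1 − 4p/3) = −0.75 ln(1 − 0.324) = −0.75 ln(0.676)
  = −0.75 × (-0.391562) = 0.293672 substitutions/site.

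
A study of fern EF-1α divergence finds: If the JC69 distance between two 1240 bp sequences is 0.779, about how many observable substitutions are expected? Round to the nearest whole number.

Invert JC69: p = (3/4)(1 − e^(−4d/3)) = 0.75 × (1 − e^(-1.038667)) = 0.75 × (1 − 0.353926) = 0.484556.
Expected differing sites = pL ≈ 0.484556 × 1240 = 600.84944 ≈ 601.

601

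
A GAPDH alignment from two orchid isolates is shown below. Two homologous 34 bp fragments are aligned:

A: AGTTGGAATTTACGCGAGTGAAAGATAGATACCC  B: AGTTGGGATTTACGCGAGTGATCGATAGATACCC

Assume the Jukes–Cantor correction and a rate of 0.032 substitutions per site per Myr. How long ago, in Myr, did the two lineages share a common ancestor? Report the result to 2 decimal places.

1.47

The sequences differ at 3 of 34 sites (7, 22, 23), so p = 3/34 ≈ 0.088235.
d = −(3/4) ln(1 − 4p/3) = −0.75 ln(1 − 0.117647) = −0.75 ln(0.882353)
  = −0.75 × (-0.125163) = 0.093872 substitutions/site.
Under a molecular clock d = 2μt, so t = d/(2μ) = 0.093872 / (2 × 0.032) = 1.47 Myr.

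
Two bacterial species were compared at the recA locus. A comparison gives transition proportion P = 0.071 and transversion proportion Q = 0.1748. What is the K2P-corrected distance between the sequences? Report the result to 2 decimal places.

0.30

Under the Kimura two-parameter model, d = −½ ln(1 − 2P − Q) − ¼ ln(1 − 2Q).
1 − 2P − Q = 0.6832, giving −½ ln(0.6832) = 0.190484.
1 − 2Q = 0.6504, giving −¼ ln(0.6504) = 0.107542.
d = 0.190484 + 0.107542 = 0.298026.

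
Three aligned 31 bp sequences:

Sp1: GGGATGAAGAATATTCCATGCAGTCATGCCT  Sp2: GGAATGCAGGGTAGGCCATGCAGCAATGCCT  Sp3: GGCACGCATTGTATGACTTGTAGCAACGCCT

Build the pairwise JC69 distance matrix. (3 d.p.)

Sp1–Sp2: 8/31 sites differ → p ≈ 0.258065, d = −0.75 ln(1 − 0.344087) = 0.316295 ≈ 0.316.
Sp1–Sp3: 13/31 sites differ → p ≈ 0.419355, d = −0.75 ln(1 − 0.55914) = 0.614271 ≈ 0.614.
Sp2–Sp3: 9/31 sites differ → p ≈ 0.290323, d = −0.75 ln(1 − 0.387097) = 0.367161 ≈ 0.367.

d(Sp1,Sp2) = 0.316, d(Sp1,Sp3) = 0.614, d(Sp2,Sp3) = 0.367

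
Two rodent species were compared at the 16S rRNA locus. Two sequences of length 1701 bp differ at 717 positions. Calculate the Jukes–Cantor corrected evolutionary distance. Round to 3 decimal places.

0.619

p = 717/1701 ≈ 0.421517.
d = −(3/4) ln(1 − 4p/3) = −0.75 ln(1 − 0.562023) = −0.75 ln(0.437977)
  = −0.75 × (-0.825589) = 0.619192 substitutions/site.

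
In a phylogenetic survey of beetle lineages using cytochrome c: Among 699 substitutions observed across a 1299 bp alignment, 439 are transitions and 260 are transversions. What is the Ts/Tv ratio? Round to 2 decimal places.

R = 439/260 = 1.688461… ≈ 1.69 (to 2 d.p.).

1.69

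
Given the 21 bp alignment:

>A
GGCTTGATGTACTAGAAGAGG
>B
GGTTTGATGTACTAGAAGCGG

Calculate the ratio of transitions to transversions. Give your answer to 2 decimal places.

Transitions are A↔G and C↔T; transversions are all other mismatches.
Transitions: 1. Transversions: 1.
R = 1/1 = 1.00.

1.00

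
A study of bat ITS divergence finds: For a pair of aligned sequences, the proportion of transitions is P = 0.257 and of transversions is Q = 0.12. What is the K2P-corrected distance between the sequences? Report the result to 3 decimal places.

0.571

Under the Kimura two-parameter model, d = −½ ln(1 − 2P − Q) − ¼ ln(1 − 2Q).
1 − 2P − Q = 0.366, giving −½ ln(0.366) = 0.502561.
1 − 2Q = 0.76, giving −¼ ln(0.76) = 0.068609.
d = 0.502561 + 0.068609 = 0.571170.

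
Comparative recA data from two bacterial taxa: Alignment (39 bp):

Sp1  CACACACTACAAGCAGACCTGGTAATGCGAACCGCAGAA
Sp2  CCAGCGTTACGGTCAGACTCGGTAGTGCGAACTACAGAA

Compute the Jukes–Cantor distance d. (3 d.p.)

0.441

The sequences differ at 13 of 39 sites, so p = 13/39 ≈ 0.333333.
d = −(3/4) ln(1 − 4p/3) = −0.75 ln(1 − 0.444444) = −0.75 ln(0.555556)
  = −0.75 × (-0.587786) = 0.440840 substitutions/site.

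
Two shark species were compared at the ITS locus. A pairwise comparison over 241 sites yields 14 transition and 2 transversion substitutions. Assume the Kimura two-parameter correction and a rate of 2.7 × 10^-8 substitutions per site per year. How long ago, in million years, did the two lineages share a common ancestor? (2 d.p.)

P = 14/241 ≈ 0.058091 and Q = 2/241 ≈ 0.008299.
Under the Kimura two-parameter model, d = −½ ln(1 − 2P − Q) − ¼ ln(1 − 2Q).
1 − 2P − Q = 0.875519, giving −½ ln(0.875519) = 0.066469.
1 − 2Q = 0.983402, giving −¼ ln(0.983402) = 0.004184.
d = 0.066469 + 0.004184 = 0.070653.
Under a molecular clock d = 2μt, so t = d/(2μ) = 0.070653 / (2 × 2.7 × 10^-8) = 1.31 million years.

1.31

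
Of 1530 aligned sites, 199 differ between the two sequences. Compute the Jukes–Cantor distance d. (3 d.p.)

p = 199/1530 ≈ 0.130065.
d = −(3/4) ln(1 − 4p/3) = −0.75 ln(1 − 0.17342) = −0.75 ln(0.82658)
  = −0.75 × (-0.190459) = 0.142844 substitutions/site.

0.143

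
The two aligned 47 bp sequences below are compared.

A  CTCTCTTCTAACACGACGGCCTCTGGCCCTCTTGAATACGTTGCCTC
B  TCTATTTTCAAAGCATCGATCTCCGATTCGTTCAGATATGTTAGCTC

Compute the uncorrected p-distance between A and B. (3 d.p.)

0.532

The sequences differ at 25 of 47 positions.
p = 25/47 = 0.531914… ≈ 0.532 (to 3 d.p.).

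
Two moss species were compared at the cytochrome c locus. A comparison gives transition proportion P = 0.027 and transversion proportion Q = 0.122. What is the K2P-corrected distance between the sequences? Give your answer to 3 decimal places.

0.167

Under the Kimura two-parameter model, d = −½ ln(1 − 2P − Q) − ¼ ln(1 − 2Q).
1 − 2P − Q = 0.824, giving −½ ln(0.824) = 0.096792.
1 − 2Q = 0.756, giving −¼ ln(0.756) = 0.069928.
d = 0.096792 + 0.069928 = 0.166720.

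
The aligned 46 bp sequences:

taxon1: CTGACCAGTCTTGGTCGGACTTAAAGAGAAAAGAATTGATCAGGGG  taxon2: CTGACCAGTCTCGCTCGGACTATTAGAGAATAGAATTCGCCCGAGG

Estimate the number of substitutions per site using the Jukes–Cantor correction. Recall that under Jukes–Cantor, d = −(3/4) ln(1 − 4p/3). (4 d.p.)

The sequences differ at 11 of 46 sites, so p = 11/46 ≈ 0.23913.
d = −(3/4) ln(1 − 4p/3) = −0.75 ln(1 − 0.31884) = −0.75 ln(0.68116)
  = −0.75 × (-0.383958) = 0.287969 substitutions/site.

0.2880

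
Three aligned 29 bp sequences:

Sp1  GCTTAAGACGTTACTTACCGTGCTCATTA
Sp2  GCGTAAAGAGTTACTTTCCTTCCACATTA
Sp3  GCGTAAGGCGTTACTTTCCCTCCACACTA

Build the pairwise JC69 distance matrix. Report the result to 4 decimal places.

d(Sp1,Sp2) = 0.3439, d(Sp1,Sp3) = 0.2913, d(Sp2,Sp3) = 0.1524

Sp1–Sp2: 8/29 sites differ → p ≈ 0.275862, d = −0.75 ln(1 − 0.367816) = 0.343931 ≈ 0.3439.
Sp1–Sp3: 7/29 sites differ → p ≈ 0.241379, d = −0.75 ln(1 − 0.321839) = 0.291278 ≈ 0.2913.
Sp2–Sp3: 4/29 sites differ → p ≈ 0.137931, d = −0.75 ln(1 − 0.183908) = 0.152421 ≈ 0.1524.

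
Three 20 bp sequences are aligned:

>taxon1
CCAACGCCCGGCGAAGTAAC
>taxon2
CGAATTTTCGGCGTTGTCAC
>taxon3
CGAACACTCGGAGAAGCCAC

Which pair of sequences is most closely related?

taxon1 and taxon3

taxon1–taxon2: 8/20 differ, p = 0.400, d = 0.572.
taxon1–taxon3: 6/20 differ, p = 0.300, d = 0.383.
taxon2–taxon3: 7/20 differ, p = 0.350, d = 0.471.
The smallest distance is between taxon1 and taxon3.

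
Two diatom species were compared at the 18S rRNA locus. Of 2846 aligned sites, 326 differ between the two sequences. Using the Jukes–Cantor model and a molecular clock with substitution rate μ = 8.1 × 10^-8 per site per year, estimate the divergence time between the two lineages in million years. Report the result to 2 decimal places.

p = 326/2846 ≈ 0.114547.
d = −(3/4) ln(1 − 4p/3) = −0.75 ln(1 − 0.152729) = −0.75 ln(0.847271)
  = −0.75 × (-0.165735) = 0.124301 substitutions/site.
Under a molecular clock d = 2μt, so t = d/(2μ) = 0.124301 / (2 × 8.1 × 10^-8) = 0.77 million years.

0.77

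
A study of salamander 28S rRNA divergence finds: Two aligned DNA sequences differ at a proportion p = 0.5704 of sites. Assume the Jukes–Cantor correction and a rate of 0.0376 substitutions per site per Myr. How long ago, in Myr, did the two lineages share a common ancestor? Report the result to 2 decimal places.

d = −(3/4) ln(1 − 4p/3) = −0.75 ln(1 − 0.760533) = −0.75 ln(0.239467)
  = −0.75 × (-1.429340) = 1.072005 substitutions/site.
Under a molecular clock d = 2μt, so t = d/(2μ) = 1.072005 / (2 × 0.0376) = 14.26 Myr.

14.26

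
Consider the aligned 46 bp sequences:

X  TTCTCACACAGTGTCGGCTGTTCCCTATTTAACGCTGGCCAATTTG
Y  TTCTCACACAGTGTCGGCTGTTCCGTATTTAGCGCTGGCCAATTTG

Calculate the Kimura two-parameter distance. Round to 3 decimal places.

Of 46 sites, 1 differences are transitions and 1 are transversions, so P = 1/46 ≈ 0.021739 and Q = 1/46 ≈ 0.021739.
Under the Kimura two-parameter model, d = −½ ln(1 − 2P − Q) − ¼ ln(1 − 2Q).
1 − 2P − Q = 0.934783, giving −½ ln(0.934783) = 0.033720.
1 − 2Q = 0.956522, giving −¼ ln(0.956522) = 0.011113.
d = 0.033720 + 0.011113 = 0.044833.

0.045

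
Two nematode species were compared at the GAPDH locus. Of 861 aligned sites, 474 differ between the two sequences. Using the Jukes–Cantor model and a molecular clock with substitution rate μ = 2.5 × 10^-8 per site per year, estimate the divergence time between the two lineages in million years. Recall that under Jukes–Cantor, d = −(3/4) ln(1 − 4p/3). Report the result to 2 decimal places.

19.87

p = 474/861 ≈ 0.550523.
d = −(3/4) ln(1 − 4p/3) = −0.75 ln(1 − 0.734031) = −0.75 ln(0.265969)
  = −0.75 × (-1.324376) = 0.993282 substitutions/site.
Under a molecular clock d = 2μt, so t = d/(2μ) = 0.993282 / (2 × 2.5 × 10^-8) = 19.87 million years.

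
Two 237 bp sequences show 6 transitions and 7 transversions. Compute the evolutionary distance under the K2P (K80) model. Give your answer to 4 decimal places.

0.0570

P = 6/237 ≈ 0.025316 and Q = 7/237 ≈ 0.029536.
Under the Kimura two-parameter model, d = −½ ln(1 − 2P − Q) − ¼ ln(1 − 2Q).
1 − 2P − Q = 0.919832, giving −½ ln(0.919832) = 0.041782.
1 − 2Q = 0.940928, giving −¼ ln(0.940928) = 0.015222.
d = 0.041782 + 0.015222 = 0.057004.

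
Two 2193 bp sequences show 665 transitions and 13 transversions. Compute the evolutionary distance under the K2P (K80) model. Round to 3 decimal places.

P = 665/2193 ≈ 0.303238 and Q = 13/2193 ≈ 0.005928.
Under the Kimura two-parameter model, d = −½ ln(1 − 2P − Q) − ¼ ln(1 − 2Q).
1 − 2P − Q = 0.387596, giving −½ ln(0.387596) = 0.473896.
1 − 2Q = 0.988144, giving −¼ ln(0.988144) = 0.002982.
d = 0.473896 + 0.002982 = 0.476878.

0.477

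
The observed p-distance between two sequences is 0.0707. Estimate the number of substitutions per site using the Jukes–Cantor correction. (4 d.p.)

0.0743

d = −(3/4) ln(1 − 4p/3) = −0.75 ln(1 − 0.094267) = −0.75 ln(0.905733)
  = −0.75 × (-0.099011) = 0.074258 substitutions/site.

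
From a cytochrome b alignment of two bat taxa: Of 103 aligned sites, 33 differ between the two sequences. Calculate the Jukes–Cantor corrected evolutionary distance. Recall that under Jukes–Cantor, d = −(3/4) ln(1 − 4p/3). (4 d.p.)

p = 33/103 ≈ 0.320388.
d = −(3/4) ln(1 − 4p/3) = −0.75 ln(1 − 0.427184) = −0.75 ln(0.572816)
  = −0.75 × (-0.557191) = 0.417893 substitutions/site.

0.4179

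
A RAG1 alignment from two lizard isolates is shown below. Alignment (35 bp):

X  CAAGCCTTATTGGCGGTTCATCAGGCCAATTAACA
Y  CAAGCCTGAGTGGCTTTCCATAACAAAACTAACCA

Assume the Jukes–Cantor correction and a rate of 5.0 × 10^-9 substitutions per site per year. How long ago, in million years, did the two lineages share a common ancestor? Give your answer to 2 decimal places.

The sequences differ at 13 of 35 sites, so p = 13/35 ≈ 0.371429.
d = −(3/4) ln(1 − 4p/3) = −0.75 ln(1 − 0.495239) = −0.75 ln(0.504761)
  = −0.75 × (-0.683670) = 0.512753 substitutions/site.
Under a molecular clock d = 2μt, so t = d/(2μ) = 0.512753 / (2 × 5.0 × 10^-9) = 51.28 million years.

51.28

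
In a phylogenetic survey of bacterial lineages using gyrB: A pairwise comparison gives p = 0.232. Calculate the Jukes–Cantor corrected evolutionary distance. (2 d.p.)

d = −(3/4) ln(1 − 4p/3) = −0.75 ln(1 − 0.309333) = −0.75 ln(0.690667)
  = −0.75 × (-0.370097) = 0.277573 substitutions/site.

0.28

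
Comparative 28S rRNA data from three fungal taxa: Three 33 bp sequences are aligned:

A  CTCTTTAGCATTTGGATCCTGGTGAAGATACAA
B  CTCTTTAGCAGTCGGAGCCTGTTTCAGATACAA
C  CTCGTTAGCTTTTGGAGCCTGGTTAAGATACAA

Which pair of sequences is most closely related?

A and C

A–B: 6/33 differ, p = 0.182, d = 0.208.
A–C: 4/33 differ, p = 0.121, d = 0.132.
B–C: 6/33 differ, p = 0.182, d = 0.208.
The smallest distance is between A and C.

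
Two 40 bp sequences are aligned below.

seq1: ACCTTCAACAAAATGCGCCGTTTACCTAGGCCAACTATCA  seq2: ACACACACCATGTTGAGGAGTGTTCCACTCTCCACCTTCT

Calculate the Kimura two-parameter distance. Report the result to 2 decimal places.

0.96

Of 40 sites, 4 differences are transitions and 17 are transversions, so P = 4/40 = 0.1 and Q = 17/40 = 0.425.
Under the Kimura two-parameter model, d = −½ ln(1 − 2P − Q) − ¼ ln(1 − 2Q).
1 − 2P − Q = 0.375, giving −½ ln(0.375) = 0.490415.
1 − 2Q = 0.15, giving −¼ ln(0.15) = 0.474280.
d = 0.490415 + 0.474280 = 0.964695.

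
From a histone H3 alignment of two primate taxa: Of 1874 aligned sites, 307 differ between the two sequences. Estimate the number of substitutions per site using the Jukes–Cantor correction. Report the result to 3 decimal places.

0.185

p = 307/1874 ≈ 0.163821.
d = −(3/4) ln(1 − 4p/3) = −0.75 ln(1 − 0.218428) = −0.75 ln(0.781572)
  = −0.75 × (-0.246448) = 0.184836 substitutions/site.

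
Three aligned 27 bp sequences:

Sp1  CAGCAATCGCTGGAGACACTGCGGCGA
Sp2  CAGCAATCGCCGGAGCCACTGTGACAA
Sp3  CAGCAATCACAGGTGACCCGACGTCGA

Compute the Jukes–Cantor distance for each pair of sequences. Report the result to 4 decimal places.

d(Sp1,Sp2) = 0.2127, d(Sp1,Sp3) = 0.3181, d(Sp2,Sp3) = 0.5107

Sp1–Sp2: 5/27 sites differ → p ≈ 0.185185, d = −0.75 ln(1 − 0.246913) = 0.212681 ≈ 0.2127.
Sp1–Sp3: 7/27 sites differ → p ≈ 0.259259, d = −0.75 ln(1 − 0.345679) = 0.318118 ≈ 0.3181.
Sp2–Sp3: 10/27 sites differ → p ≈ 0.37037, d = −0.75 ln(1 − 0.493827) = 0.510658 ≈ 0.5107.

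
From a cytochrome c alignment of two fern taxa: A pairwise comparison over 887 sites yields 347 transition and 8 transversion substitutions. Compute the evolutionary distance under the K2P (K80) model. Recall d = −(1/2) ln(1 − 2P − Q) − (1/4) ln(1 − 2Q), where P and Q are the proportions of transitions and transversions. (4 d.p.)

0.7883

P = 347/887 ≈ 0.391206 and Q = 8/887 ≈ 0.009019.
Under the Kimura two-parameter model, d = −½ ln(1 − 2P − Q) − ¼ ln(1 − 2Q).
1 − 2P − Q = 0.208569, giving −½ ln(0.208569) = 0.783743.
1 − 2Q = 0.981962, giving −¼ ln(0.981962) = 0.004551.
d = 0.783743 + 0.004551 = 0.788294.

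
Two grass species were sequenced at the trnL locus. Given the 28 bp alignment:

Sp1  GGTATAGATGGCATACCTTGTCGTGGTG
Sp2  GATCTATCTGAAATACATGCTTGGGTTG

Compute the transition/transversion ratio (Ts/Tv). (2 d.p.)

0.33

Transitions are A↔G and C↔T; transversions are all other mismatches.
Transitions: 3. Transversions: 9.
R = 3/9 = 0.333333… ≈ 0.33 (to 2 d.p.).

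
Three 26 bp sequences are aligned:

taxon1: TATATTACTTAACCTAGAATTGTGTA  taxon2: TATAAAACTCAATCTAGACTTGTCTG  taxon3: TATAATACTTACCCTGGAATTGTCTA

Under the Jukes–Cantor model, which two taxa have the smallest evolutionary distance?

taxon1 and taxon3

taxon1–taxon2: 7/26 differ, p = 0.269, d = 0.334.
taxon1–taxon3: 4/26 differ, p = 0.154, d = 0.172.
taxon2–taxon3: 7/26 differ, p = 0.269, d = 0.334.
The smallest distance is between taxon1 and taxon3.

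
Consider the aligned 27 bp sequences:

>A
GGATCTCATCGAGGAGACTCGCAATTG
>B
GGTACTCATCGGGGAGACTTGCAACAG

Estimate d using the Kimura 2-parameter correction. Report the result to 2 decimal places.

0.27

Of 27 sites, 3 differences are transitions and 3 are transversions, so P = 3/27 ≈ 0.111111 and Q = 3/27 ≈ 0.111111.
Under the Kimura two-parameter model, d = −½ ln(1 − 2P − Q) − ¼ ln(1 − 2Q).
1 − 2P − Q = 0.666667, giving −½ ln(0.666667) = 0.202732.
1 − 2Q = 0.777778, giving −¼ ln(0.777778) = 0.062829.
d = 0.202732 + 0.062829 = 0.265561.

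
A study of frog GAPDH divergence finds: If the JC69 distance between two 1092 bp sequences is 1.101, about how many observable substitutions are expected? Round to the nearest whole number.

630

Invert JC69: p = (3/4)(1 − e^(−4d/3)) = 0.75 × (1 − e^(-1.468)) = 0.75 × (1 − 0.230386) = 0.577211.
Expected differing sites = pL ≈ 0.577211 × 1092 = 630.314412 ≈ 630.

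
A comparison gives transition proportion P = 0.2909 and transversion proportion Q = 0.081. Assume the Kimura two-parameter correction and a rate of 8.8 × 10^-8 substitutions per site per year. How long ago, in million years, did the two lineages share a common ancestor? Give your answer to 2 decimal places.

Under the Kimura two-parameter model, d = −½ ln(1 − 2P − Q) − ¼ ln(1 − 2Q).
1 − 2P − Q = 0.3372, giving −½ ln(0.3372) = 0.543540.
1 − 2Q = 0.838, giving −¼ ln(0.838) = 0.044184.
d = 0.543540 + 0.044184 = 0.587724.
Under a molecular clock d = 2μt, so t = d/(2μ) = 0.587724 / (2 × 8.8 × 10^-8) = 3.34 million years.

3.34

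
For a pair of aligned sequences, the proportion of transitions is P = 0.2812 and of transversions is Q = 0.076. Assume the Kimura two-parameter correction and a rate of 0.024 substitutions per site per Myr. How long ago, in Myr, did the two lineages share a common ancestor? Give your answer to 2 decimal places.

11.45

Under the Kimura two-parameter model, d = −½ ln(1 − 2P − Q) − ¼ ln(1 − 2Q).
1 − 2P − Q = 0.3616, giving −½ ln(0.3616) = 0.508608.
1 − 2Q = 0.848, giving −¼ ln(0.848) = 0.041219.
d = 0.508608 + 0.041219 = 0.549827.
Under a molecular clock d = 2μt, so t = d/(2μ) = 0.549827 / (2 × 0.024) = 11.45 Myr.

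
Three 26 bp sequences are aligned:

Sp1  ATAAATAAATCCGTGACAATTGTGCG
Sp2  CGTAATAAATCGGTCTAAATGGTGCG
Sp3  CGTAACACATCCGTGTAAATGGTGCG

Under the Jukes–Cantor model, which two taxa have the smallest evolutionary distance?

Sp1–Sp2: 8/26 differ, p = 0.308, d = 0.396.
Sp1–Sp3: 8/26 differ, p = 0.308, d = 0.396.
Sp2–Sp3: 4/26 differ, p = 0.154, d = 0.172.
The smallest distance is between Sp2 and Sp3.

Sp2 and Sp3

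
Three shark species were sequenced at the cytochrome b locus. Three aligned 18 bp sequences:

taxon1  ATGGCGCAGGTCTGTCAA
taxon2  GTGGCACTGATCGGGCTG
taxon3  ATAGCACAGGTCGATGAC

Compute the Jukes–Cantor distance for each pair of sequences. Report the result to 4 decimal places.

taxon1–taxon2: 8/18 sites differ → p ≈ 0.444444, d = −0.75 ln(1 − 0.592592) = 0.673455 ≈ 0.6735.
taxon1–taxon3: 6/18 sites differ → p ≈ 0.333333, d = −0.75 ln(1 − 0.444444) = 0.440839 ≈ 0.4408.
taxon2–taxon3: 9/18 sites differ → p = 0.5, d = −0.75 ln(1 − 0.666667) = 0.823960 ≈ 0.8240.

d(taxon1,taxon2) = 0.6735, d(taxon1,taxon3) = 0.4408, d(taxon2,taxon3) = 0.8240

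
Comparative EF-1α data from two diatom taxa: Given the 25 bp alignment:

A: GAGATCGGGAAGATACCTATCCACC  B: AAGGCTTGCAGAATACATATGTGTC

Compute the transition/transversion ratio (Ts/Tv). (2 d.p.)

Transitions are A↔G and C↔T; transversions are all other mismatches.
Transitions: 9. Transversions: 4.
R = 9/4 = 2.25.

2.25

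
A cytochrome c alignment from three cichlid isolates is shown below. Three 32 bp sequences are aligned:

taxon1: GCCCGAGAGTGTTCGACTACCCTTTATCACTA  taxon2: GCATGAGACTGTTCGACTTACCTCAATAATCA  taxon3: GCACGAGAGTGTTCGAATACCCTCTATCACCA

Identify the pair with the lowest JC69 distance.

taxon1 and taxon3

taxon1–taxon2: 10/32 differ, p = 0.313, d = 0.404.
taxon1–taxon3: 4/32 differ, p = 0.125, d = 0.137.
taxon2–taxon3: 8/32 differ, p = 0.250, d = 0.304.
The smallest distance is between taxon1 and taxon3.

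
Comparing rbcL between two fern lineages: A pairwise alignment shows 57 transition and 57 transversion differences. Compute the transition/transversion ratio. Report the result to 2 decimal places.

1.00

R = 57/57 = 1.00.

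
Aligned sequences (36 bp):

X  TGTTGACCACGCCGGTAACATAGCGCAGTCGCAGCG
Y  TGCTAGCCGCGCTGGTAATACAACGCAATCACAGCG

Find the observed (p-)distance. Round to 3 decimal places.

The sequences differ at 10 of 36 positions (sites 3, 5, 6, 9, 13, 19, 21, 23, 28, 31).
p = 10/36 = 0.277777… ≈ 0.278 (to 3 d.p.).

0.278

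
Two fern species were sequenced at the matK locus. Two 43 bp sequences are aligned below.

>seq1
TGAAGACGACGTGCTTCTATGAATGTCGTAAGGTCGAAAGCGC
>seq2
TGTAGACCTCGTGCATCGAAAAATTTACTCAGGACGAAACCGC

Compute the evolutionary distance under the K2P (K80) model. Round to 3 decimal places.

Of 43 sites, 1 differences are transitions and 12 are transversions, so P = 1/43 ≈ 0.023256 and Q = 12/43 ≈ 0.27907.
Under the Kimura two-parameter model, d = −½ ln(1 − 2P − Q) − ¼ ln(1 − 2Q).
1 − 2P − Q = 0.674418, giving −½ ln(0.674418) = 0.196953.
1 − 2Q = 0.44186, giving −¼ ln(0.44186) = 0.204191.
d = 0.196953 + 0.204191 = 0.401144.

0.401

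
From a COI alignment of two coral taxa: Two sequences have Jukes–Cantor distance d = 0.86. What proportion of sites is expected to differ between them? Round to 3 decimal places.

0.512

p = (3/4)(1 − e^(−4d/3)) = 0.75 × (1 − e^(-1.146667)) = 0.75 × (1 − 0.317694) = 0.511730.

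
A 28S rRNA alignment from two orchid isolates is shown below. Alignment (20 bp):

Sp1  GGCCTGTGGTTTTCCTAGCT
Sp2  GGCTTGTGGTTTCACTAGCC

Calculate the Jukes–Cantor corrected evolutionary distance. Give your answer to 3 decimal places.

The sequences differ at 4 of 20 sites (4, 13, 14, 20), so p = 4/20 = 0.2.
d = −(3/4) ln(1 − 4p/3) = −0.75 ln(1 − 0.266667) = −0.75 ln(0.733333)
  = −0.75 × (-0.310155) = 0.232616 substitutions/site.

0.233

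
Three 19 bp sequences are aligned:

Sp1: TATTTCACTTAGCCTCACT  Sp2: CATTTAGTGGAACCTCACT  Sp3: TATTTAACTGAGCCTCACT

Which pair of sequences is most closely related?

Sp1–Sp2: 7/19 differ, p = 0.368, d = 0.507.
Sp1–Sp3: 2/19 differ, p = 0.105, d = 0.113.
Sp2–Sp3: 5/19 differ, p = 0.263, d = 0.324.
The smallest distance is between Sp1 and Sp3.

Sp1 and Sp3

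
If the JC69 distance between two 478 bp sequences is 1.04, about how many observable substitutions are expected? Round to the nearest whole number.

269

Invert JC69: p = (3/4)(1 − e^(−4d/3)) = 0.75 × (1 − e^(-1.386667)) = 0.75 × (1 − 0.249907) = 0.562570.
Expected differing sites = pL ≈ 0.562570 × 478 = 268.90846 ≈ 269.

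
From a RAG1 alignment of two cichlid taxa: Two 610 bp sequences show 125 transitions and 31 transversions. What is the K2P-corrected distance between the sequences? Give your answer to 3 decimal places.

P = 125/610 ≈ 0.204918 and Q = 31/610 ≈ 0.05082.
Under the Kimura two-parameter model, d = −½ ln(1 − 2P − Q) − ¼ ln(1 − 2Q).
1 − 2P − Q = 0.539344, giving −½ ln(0.539344) = 0.308701.
1 − 2Q = 0.89836, giving −¼ ln(0.89836) = 0.026796.
d = 0.308701 + 0.026796 = 0.335497.

0.335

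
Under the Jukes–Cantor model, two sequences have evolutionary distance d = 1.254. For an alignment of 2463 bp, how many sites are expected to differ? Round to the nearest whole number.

1500

Invert JC69: p = (3/4)(1 − e^(−4d/3)) = 0.75 × (1 − e^(-1.672)) = 0.75 × (1 − 0.187871) = 0.609097.
Expected differing sites = pL ≈ 0.609097 × 2463 = 1500.205911 ≈ 1500.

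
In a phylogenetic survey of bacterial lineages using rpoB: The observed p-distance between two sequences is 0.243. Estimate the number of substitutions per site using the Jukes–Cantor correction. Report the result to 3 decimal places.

d = −(3/4) ln(1 − 4p/3) = −0.75 ln(1 − 0.324) = −0.75 ln(0.676)
  = −0.75 × (-0.391562) = 0.293672 substitutions/site.

0.294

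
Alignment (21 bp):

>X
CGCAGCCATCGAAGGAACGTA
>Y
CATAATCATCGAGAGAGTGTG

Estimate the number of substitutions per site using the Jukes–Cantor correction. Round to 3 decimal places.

The sequences differ at 9 of 21 sites (2, 3, 5, 6, 13, 14, 17, 18, 21), so p = 9/21 ≈ 0.428571.
d = −(3/4) ln(1 − 4p/3) = −0.75 ln(1 − 0.571428) = −0.75 ln(0.428572)
  = −0.75 × (-0.847297) = 0.635473 substitutions/site.

0.635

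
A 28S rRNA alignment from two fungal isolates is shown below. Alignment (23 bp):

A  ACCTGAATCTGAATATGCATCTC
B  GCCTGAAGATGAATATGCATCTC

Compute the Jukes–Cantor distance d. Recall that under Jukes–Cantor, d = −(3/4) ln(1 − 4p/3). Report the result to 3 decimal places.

0.143

The sequences differ at 3 of 23 sites (1, 8, 9), so p = 3/23 ≈ 0.130435.
d = −(3/4) ln(1 − 4p/3) = −0.75 ln(1 − 0.173913) = −0.75 ln(0.826087)
  = −0.75 × (-0.191055) = 0.143291 substitutions/site.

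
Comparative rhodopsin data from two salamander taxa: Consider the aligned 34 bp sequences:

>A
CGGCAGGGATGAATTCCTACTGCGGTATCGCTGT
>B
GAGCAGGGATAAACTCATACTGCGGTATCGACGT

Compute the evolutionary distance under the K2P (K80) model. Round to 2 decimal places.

Of 34 sites, 4 differences are transitions and 3 are transversions, so P = 4/34 ≈ 0.117647 and Q = 3/34 ≈ 0.088235.
Under the Kimura two-parameter model, d = −½ ln(1 − 2P − Q) − ¼ ln(1 − 2Q).
1 − 2P − Q = 0.676471, giving −½ ln(0.676471) = 0.195433.
1 − 2Q = 0.82353, giving −¼ ln(0.82353) = 0.048539.
d = 0.195433 + 0.048539 = 0.243972.

0.24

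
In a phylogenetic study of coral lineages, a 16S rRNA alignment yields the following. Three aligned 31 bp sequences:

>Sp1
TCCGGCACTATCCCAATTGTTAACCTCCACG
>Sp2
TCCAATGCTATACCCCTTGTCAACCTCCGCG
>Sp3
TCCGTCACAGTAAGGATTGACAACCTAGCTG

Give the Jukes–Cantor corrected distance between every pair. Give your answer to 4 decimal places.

d(Sp1,Sp2) = 0.3672, d(Sp1,Sp3) = 0.6143, d(Sp2,Sp3) = 0.7771

Sp1–Sp2: 9/31 sites differ → p ≈ 0.290323, d = −0.75 ln(1 − 0.387097) = 0.367161 ≈ 0.3672.
Sp1–Sp3: 13/31 sites differ → p ≈ 0.419355, d = −0.75 ln(1 − 0.55914) = 0.614271 ≈ 0.6143.
Sp2–Sp3: 15/31 sites differ → p ≈ 0.483871, d = −0.75 ln(1 − 0.645161) = 0.777068 ≈ 0.7771.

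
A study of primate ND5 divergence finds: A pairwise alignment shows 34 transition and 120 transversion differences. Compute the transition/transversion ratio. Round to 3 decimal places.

0.283

R = 34/120 = 0.283333… ≈ 0.283 (to 3 d.p.).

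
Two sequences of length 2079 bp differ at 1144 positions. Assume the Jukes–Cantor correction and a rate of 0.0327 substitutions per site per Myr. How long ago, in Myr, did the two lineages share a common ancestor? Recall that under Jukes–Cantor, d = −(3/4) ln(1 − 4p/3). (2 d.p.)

p = 1144/2079 ≈ 0.550265.
d = −(3/4) ln(1 − 4p/3) = −0.75 ln(1 − 0.733687) = −0.75 ln(0.266313)
  = −0.75 × (-1.323083) = 0.992312 substitutions/site.
Under a molecular clock d = 2μt, so t = d/(2μ) = 0.992312 / (2 × 0.0327) = 15.17 Myr.

15.17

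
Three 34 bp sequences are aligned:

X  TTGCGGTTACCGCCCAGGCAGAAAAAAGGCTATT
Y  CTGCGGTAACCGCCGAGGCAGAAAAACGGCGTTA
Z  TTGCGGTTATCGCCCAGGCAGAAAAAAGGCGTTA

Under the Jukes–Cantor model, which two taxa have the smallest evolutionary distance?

X and Z

X–Y: 7/34 differ, p = 0.206, d = 0.241.
X–Z: 4/34 differ, p = 0.118, d = 0.128.
Y–Z: 5/34 differ, p = 0.147, d = 0.164.
The smallest distance is between X and Z.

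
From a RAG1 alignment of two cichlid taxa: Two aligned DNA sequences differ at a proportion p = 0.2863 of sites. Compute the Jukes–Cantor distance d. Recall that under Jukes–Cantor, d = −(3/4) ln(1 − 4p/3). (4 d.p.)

d = −(3/4) ln(1 − 4p/3) = −0.75 ln(1 − 0.381733) = −0.75 ln(0.618267)
  = −0.75 × (-0.480835) = 0.360626 substitutions/site.

0.3606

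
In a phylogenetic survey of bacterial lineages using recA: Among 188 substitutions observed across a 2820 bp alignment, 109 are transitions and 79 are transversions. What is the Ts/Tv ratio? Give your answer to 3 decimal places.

R = 109/79 = 1.379746… ≈ 1.380 (to 3 d.p.).

1.380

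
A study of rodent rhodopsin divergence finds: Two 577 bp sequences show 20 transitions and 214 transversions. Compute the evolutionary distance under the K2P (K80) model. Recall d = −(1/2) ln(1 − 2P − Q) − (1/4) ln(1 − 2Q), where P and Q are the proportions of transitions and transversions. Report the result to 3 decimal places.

P = 20/577 ≈ 0.034662 and Q = 214/577 ≈ 0.370884.
Under the Kimura two-parameter model, d = −½ ln(1 − 2P − Q) − ¼ ln(1 − 2Q).
1 − 2P − Q = 0.559792, giving −½ ln(0.559792) = 0.290095.
1 − 2Q = 0.258232, giving −¼ ln(0.258232) = 0.338474.
d = 0.290095 + 0.338474 = 0.628569.

0.629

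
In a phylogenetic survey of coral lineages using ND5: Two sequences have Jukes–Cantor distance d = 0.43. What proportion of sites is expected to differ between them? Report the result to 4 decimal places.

0.3273

p = (3/4)(1 − e^(−4d/3)) = 0.75 × (1 − e^(-0.573333)) = 0.75 × (1 − 0.563644) = 0.327267.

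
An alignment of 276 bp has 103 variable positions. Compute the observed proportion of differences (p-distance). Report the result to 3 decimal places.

p = 103/276 = 0.373188… ≈ 0.373 (to 3 d.p.).

0.373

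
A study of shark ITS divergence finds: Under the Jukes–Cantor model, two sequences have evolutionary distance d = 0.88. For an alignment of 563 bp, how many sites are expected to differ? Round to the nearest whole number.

292

Invert JC69: p = (3/4)(1 − e^(−4d/3)) = 0.75 × (1 − e^(-1.173333)) = 0.75 × (1 − 0.309334) = 0.518000.
Expected differing sites = pL ≈ 0.518000 × 563 = 291.634 ≈ 292.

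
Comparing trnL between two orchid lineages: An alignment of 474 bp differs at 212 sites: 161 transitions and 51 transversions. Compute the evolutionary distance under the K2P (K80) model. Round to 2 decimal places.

0.83

P = 161/474 ≈ 0.339662 and Q = 51/474 ≈ 0.107595.
Under the Kimura two-parameter model, d = −½ ln(1 − 2P − Q) − ¼ ln(1 − 2Q).
1 − 2P − Q = 0.213081, giving −½ ln(0.213081) = 0.773041.
1 − 2Q = 0.78481, giving −¼ ln(0.78481) = 0.060578.
d = 0.773041 + 0.060578 = 0.833619.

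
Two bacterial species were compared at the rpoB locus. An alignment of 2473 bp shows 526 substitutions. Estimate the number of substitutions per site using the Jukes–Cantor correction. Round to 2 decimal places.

p = 526/2473 ≈ 0.212697.
d = −(3/4) ln(1 − 4p/3) = −0.75 ln(1 − 0.283596) = −0.75 ln(0.716404)
  = −0.75 × (-0.333511) = 0.250133 substitutions/site.

0.25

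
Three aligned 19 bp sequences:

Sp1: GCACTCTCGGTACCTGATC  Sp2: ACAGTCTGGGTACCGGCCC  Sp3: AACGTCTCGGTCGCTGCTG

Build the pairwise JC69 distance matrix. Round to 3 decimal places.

d(Sp1,Sp2) = 0.410, d(Sp1,Sp3) = 0.618, d(Sp2,Sp3) = 0.618

Sp1–Sp2: 6/19 sites differ → p ≈ 0.315789, d = −0.75 ln(1 − 0.421052) = 0.409907 ≈ 0.410.
Sp1–Sp3: 8/19 sites differ → p ≈ 0.421053, d = −0.75 ln(1 − 0.561404) = 0.618132 ≈ 0.618.
Sp2–Sp3: 8/19 sites differ → p ≈ 0.421053, d = −0.75 ln(1 − 0.561404) = 0.618132 ≈ 0.618.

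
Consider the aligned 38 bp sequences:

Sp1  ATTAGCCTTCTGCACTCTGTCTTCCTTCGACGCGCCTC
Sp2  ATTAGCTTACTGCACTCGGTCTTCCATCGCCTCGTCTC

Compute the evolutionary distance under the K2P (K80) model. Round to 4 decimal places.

0.2115

Of 38 sites, 2 differences are transitions and 5 are transversions, so P = 2/38 ≈ 0.052632 and Q = 5/38 ≈ 0.131579.
Under the Kimura two-parameter model, d = −½ ln(1 − 2P − Q) − ¼ ln(1 − 2Q).
1 − 2P − Q = 0.763157, giving −½ ln(0.763157) = 0.135146.
1 − 2Q = 0.736842, giving −¼ ln(0.736842) = 0.076345.
d = 0.135146 + 0.076345 = 0.211491.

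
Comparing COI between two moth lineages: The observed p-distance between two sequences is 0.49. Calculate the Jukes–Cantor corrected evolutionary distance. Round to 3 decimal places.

d = −(3/4) ln(1 − 4p/3) = −0.75 ln(1 − 0.653333) = −0.75 ln(0.346667)
  = −0.75 × (-1.059391) = 0.794543 substitutions/site.

0.795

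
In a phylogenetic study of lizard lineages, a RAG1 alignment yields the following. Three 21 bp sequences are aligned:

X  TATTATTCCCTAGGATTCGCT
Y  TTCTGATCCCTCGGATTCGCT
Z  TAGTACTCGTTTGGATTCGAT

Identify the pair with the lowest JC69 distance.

X and Y

X–Y: 5/21 differ, p = 0.238, d = 0.286.
X–Z: 6/21 differ, p = 0.286, d = 0.360.
Y–Z: 8/21 differ, p = 0.381, d = 0.532.
The smallest distance is between X and Y.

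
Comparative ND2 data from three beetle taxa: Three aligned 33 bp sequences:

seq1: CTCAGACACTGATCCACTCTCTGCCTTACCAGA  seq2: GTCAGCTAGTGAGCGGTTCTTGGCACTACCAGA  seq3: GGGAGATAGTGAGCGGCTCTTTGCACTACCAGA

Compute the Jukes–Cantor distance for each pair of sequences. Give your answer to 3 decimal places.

d(seq1,seq2) = 0.497, d(seq1,seq3) = 0.441, d(seq2,seq3) = 0.169

seq1–seq2: 12/33 sites differ → p ≈ 0.363636, d = −0.75 ln(1 − 0.484848) = 0.497470 ≈ 0.497.
seq1–seq3: 11/33 sites differ → p ≈ 0.333333, d = −0.75 ln(1 − 0.444444) = 0.440839 ≈ 0.441.
seq2–seq3: 5/33 sites differ → p ≈ 0.151515, d = −0.75 ln(1 − 0.20202) = 0.169254 ≈ 0.169.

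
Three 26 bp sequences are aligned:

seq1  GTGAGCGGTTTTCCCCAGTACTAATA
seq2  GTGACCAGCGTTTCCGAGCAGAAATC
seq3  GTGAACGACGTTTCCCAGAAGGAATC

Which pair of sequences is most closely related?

seq2 and seq3

seq1–seq2: 10/26 differ, p = 0.385, d = 0.539.
seq1–seq3: 9/26 differ, p = 0.346, d = 0.464.
seq2–seq3: 6/26 differ, p = 0.231, d = 0.276.
The smallest distance is between seq2 and seq3.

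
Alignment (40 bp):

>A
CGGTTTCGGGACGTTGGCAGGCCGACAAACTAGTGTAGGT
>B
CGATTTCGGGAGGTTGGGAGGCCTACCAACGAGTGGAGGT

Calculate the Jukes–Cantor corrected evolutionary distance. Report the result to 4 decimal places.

0.1993

The sequences differ at 7 of 40 sites (3, 12, 18, 24, 27, 31, 36), so p = 7/40 = 0.175.
d = −(3/4) ln(1 − 4p/3) = −0.75 ln(1 − 0.233333) = −0.75 ln(0.766667)
  = −0.75 × (-0.265703) = 0.199277 substitutions/site.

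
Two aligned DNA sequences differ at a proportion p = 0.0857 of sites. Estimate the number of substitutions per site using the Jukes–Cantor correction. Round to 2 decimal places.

0.09

d = −(3/4) ln(1 − 4p/3) = −0.75 ln(1 − 0.114267) = −0.75 ln(0.885733)
  = −0.75 × (-0.121340) = 0.091005 substitutions/site.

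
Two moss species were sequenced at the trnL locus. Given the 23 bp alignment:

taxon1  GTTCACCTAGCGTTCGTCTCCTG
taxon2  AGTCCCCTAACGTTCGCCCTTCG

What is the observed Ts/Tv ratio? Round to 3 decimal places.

Transitions are A↔G and C↔T; transversions are all other mismatches.
Transitions: 7. Transversions: 2.
R = 7/2 = 3.500.

3.500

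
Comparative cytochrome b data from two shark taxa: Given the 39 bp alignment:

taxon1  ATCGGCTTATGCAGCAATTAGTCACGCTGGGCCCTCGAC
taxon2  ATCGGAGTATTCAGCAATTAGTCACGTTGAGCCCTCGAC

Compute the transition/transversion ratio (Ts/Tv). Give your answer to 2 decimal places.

0.67

Transitions are A↔G and C↔T; transversions are all other mismatches.
Transitions: 2. Transversions: 3.
R = 2/3 = 0.666666… ≈ 0.67 (to 2 d.p.).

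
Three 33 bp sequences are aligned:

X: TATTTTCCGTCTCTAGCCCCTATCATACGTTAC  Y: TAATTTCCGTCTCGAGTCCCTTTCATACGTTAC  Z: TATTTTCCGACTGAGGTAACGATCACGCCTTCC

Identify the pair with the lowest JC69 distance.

X–Y: 4/33 differ, p = 0.121, d = 0.132.
X–Z: 12/33 differ, p = 0.364, d = 0.497.
Y–Z: 13/33 differ, p = 0.394, d = 0.559.
The smallest distance is between X and Y.

X and Y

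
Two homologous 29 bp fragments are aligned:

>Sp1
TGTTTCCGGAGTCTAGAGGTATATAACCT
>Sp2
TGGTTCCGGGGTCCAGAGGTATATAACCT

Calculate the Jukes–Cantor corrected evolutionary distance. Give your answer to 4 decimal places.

0.1113

The sequences differ at 3 of 29 sites (3, 10, 14), so p = 3/29 ≈ 0.103448.
d = −(3/4) ln(1 − 4p/3) = −0.75 ln(1 − 0.137931) = −0.75 ln(0.862069)
  = −0.75 × (-0.148420) = 0.111315 substitutions/site.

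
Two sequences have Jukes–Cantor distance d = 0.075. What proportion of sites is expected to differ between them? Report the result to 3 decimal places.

p = (3/4)(1 − e^(−4d/3)) = 0.75 × (1 − e^(-0.1)) = 0.75 × (1 − 0.904837) = 0.071372.

0.071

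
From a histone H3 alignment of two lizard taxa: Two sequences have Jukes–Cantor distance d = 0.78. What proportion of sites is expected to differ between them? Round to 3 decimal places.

0.485

p = (3/4)(1 − e^(−4d/3)) = 0.75 × (1 − e^(-1.04)) = 0.75 × (1 − 0.353455) = 0.484909.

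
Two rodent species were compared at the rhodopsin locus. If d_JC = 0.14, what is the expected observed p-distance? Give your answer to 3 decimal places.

0.128

p = (3/4)(1 − e^(−4d/3)) = 0.75 × (1 − e^(-0.186667)) = 0.75 × (1 − 0.829720) = 0.127710.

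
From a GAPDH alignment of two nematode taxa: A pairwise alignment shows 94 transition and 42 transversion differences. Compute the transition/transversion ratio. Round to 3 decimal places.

R = 94/42 = 2.238095… ≈ 2.238 (to 3 d.p.).

2.238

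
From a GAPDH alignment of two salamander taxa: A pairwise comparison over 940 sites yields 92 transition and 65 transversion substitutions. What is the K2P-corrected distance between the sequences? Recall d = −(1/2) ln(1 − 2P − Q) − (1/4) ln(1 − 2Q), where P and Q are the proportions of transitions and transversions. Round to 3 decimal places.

0.191

P = 92/940 ≈ 0.097872 and Q = 65/940 ≈ 0.069149.
Under the Kimura two-parameter model, d = −½ ln(1 − 2P − Q) − ¼ ln(1 − 2Q).
1 − 2P − Q = 0.735107, giving −½ ln(0.735107) = 0.153870.
1 − 2Q = 0.861702, giving −¼ ln(0.861702) = 0.037211.
d = 0.153870 + 0.037211 = 0.191081.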